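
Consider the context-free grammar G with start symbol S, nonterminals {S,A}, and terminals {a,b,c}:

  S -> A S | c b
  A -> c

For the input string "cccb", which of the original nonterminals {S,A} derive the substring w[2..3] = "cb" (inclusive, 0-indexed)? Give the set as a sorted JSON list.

CNF form of G:
  S -> A S | T0 T1
  A -> c
  T0 -> c
  T1 -> b

Fill CYK table bottom-up, restricted to cells inside w[2..3]:
  T[2,2] 'c' = {A,T0}  orig:{A}
  T[3,3] 'b' = {T1}  orig:{}
  T[2,3] 'cb' = {S}

Original NTs in T[2,3] deriving "cb": ["S"]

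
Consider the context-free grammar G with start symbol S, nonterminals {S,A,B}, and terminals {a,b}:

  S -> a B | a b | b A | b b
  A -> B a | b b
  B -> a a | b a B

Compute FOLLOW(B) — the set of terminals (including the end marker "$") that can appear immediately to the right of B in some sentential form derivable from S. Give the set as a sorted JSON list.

FIRST sets, iterate to fixpoint:
iter 1:
  A via A→b b: +{b}
  B via B→a a: +{a}
  B via B→b a B: +{b}
  S via S→a B: +{a}
  S via S→b A: +{b}
  FIRST[S]={a,b}  FIRST[A]={b}  FIRST[B]={a,b}
iter 2:
  A via A→B a: +{a}
  FIRST[S]={a,b}  FIRST[A]={a,b}  FIRST[B]={a,b}
iter 3: done
  FIRST[S]={a,b}  FIRST[A]={a,b}  FIRST[B]={a,b}

FOLLOW sets:
initialize: $ ∈ FOLLOW(S)
round 1:
  A→B a: FOLLOW(B) ⊇ FIRST(a) = {a}; new: +{a}
  S→a B: FOLLOW(B) ⊇ FOLLOW(S) ⊇ {$}; new: +{$}
  S→b A: FOLLOW(A) ⊇ FOLLOW(S) ⊇ {$}; new: +{$}
  S: {$}  A: {$}  B: {$,a}
round 2: (stable)
  S: {$}  A: {$}  B: {$,a}

FOLLOW(B) = ["$", "a"]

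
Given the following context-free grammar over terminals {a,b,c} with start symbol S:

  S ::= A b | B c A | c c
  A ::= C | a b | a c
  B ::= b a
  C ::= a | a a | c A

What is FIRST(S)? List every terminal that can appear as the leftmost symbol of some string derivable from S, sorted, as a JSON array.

FIRST iteration:
pass 1:
  A via A→a b: +{a}
  B via B→b a: +{b}
  C via C→a: +{a}
  C via C→c A: +{c}
  S via S→A b: +{a}
  S via S→B c A: +{b}
  S via S→c c: +{c}
  FIRST[S]={a,b,c}  FIRST[A]={a}  FIRST[B]={b}  FIRST[C]={a,c}
pass 2:
  A via A→C: +{c}
  FIRST[S]={a,b,c}  FIRST[A]={a,c}  FIRST[B]={b}  FIRST[C]={a,c}
pass 3: (stable)
  FIRST[S]={a,b,c}  FIRST[A]={a,c}  FIRST[B]={b}  FIRST[C]={a,c}

FIRST(S) = ["a", "b", "c"]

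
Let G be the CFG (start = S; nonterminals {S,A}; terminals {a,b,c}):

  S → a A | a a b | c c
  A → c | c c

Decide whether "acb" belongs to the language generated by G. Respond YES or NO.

CNF form of G:
  S -> T0 T0 | T1 A | T1 X3
  A -> T0 T0 | c
  T0 -> c
  T1 -> a
  T2 -> b
  X3 -> T1 T2

CYK fill:
  cell(0,0) a: {T1}  orig:{}
  cell(1,1) c: {A,T0}  orig:{A}
  cell(2,2) b: {T2}  orig:{}
  cell(0,1) ac: {S}
  cell(1,2) cb: ∅
  cell(0,2) acb: ∅

S ∉ T[0,2] ⇒ NO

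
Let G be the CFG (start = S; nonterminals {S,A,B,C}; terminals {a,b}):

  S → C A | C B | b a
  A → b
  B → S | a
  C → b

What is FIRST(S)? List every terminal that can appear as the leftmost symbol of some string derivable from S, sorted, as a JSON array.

Compute FIRST by fixpoint:
iter 1:
  A via A→b: +{b}
  B via B→a: +{a}
  C via C→b: +{b}
  S via S→C A: +{b}
  FIRST(S)={b}  FIRST(A)={b}  FIRST(B)={a}  FIRST(C)={b}
iter 2:
  B via B→S: +{b}
  FIRST(S)={b}  FIRST(A)={b}  FIRST(B)={a,b}  FIRST(C)={b}
iter 3: — fixpoint
  FIRST(S)={b}  FIRST(A)={b}  FIRST(B)={a,b}  FIRST(C)={b}

FIRST(S) = ["b"]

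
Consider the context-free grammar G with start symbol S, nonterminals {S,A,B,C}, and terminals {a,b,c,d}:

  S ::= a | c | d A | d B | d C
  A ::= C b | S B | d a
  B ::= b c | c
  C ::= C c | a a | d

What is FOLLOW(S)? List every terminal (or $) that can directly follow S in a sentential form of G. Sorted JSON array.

FIRST sets, iterate to fixpoint:
round 1:
  A via A→d a: +{d}
  B via B→b c: +{b}
  B via B→c: +{c}
  C via C→a a: +{a}
  C via C→d: +{d}
  S via S→a: +{a}
  S via S→c: +{c}
  S via S→d A: +{d}
  FIRST(S)={a,c,d}  FIRST(A)={d}  FIRST(B)={b,c}  FIRST(C)={a,d}
round 2:
  A via A→C b: +{a}
  A via A→S B: +{c}
  FIRST(S)={a,c,d}  FIRST(A)={a,c,d}  FIRST(B)={b,c}  FIRST(C)={a,d}
round 3: done
  FIRST(S)={a,c,d}  FIRST(A)={a,c,d}  FIRST(B)={b,c}  FIRST(C)={a,d}

FOLLOW iteration:
FOLLOW(S) := {$}
iter 1:
  A→C b: FOLLOW(C) ⊇ FIRST(b) = {b}; new: +{b}
  A→S B: FOLLOW(S) ⊇ FIRST(B) = {b,c}; new: +{b,c}
  C→C c: FOLLOW(C) ⊇ FIRST(c) = {c}; new: +{c}
  S→d A: FOLLOW(A) ⊇ FOLLOW(S) ⊇ {$,b,c}; new: +{$,b,c}
  S→d B: FOLLOW(B) ⊇ FOLLOW(S) ⊇ {$,b,c}; new: +{$,b,c}
  S→d C: FOLLOW(C) ⊇ FOLLOW(S) ⊇ {$,b,c}; new: +{$}
  FOLLOW[S]={$,b,c}  FOLLOW[A]={$,b,c}  FOLLOW[B]={$,b,c}  FOLLOW[C]={$,b,c}
iter 2: — fixpoint
  FOLLOW[S]={$,b,c}  FOLLOW[A]={$,b,c}  FOLLOW[B]={$,b,c}  FOLLOW[C]={$,b,c}

FOLLOW(S) = ["$", "b", "c"]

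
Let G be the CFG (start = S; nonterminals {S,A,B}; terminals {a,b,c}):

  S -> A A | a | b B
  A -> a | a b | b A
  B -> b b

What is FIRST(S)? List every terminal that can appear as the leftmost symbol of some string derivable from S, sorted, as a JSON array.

Compute FIRST by fixpoint:
[1]
  A via A→a: +{a}
  A via A→b A: +{b}
  B via B→b b: +{b}
  S via S→A A: +{a,b}
  S: {a,b}  A: {a,b}  B: {b}
[2] done
  S: {a,b}  A: {a,b}  B: {b}

FIRST(S) = ["a", "b"]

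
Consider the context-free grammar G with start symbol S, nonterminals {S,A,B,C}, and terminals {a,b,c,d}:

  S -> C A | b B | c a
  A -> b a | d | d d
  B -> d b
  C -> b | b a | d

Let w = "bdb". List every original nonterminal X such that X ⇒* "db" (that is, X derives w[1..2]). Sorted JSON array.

Convert to CNF:
  S -> C A | T0 B | T3 T1
  A -> T0 T1 | T2 T2 | d
  B -> T2 T0
  C -> T0 T1 | b | d
  T0 -> b
  T1 -> a
  T2 -> d
  T3 -> c

CYK fill — only the sub-triangle for w[1..2]:
  T[1,1] 'd' = {A,C,T2}  orig:{A,C}
  T[2,2] 'b' = {C,T0}  orig:{C}
  T[1,2] 'db' = {B}

Original NTs in T[1,2] deriving "db": ["B"]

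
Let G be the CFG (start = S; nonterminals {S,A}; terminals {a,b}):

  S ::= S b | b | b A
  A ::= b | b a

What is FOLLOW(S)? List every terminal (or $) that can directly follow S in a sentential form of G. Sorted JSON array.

FIRST sets, iterate to fixpoint:
pass 1:
  A via A→b: +{b}
  S via S→b: +{b}
  FIRST(S)={b}  FIRST(A)={b}
pass 2: done
  FIRST(S)={b}  FIRST(A)={b}

FOLLOW sets:
seed FOLLOW(S) with $
[1]
  S→S b: FOLLOW(S) ⊇ FIRST(b) = {b}; new: +{b}
  S→b A: FOLLOW(A) ⊇ FOLLOW(S) ⊇ {$,b}; new: +{$,b}
  FOLLOW[S]={$,b}  FOLLOW[A]={$,b}
[2] — fixpoint
  FOLLOW[S]={$,b}  FOLLOW[A]={$,b}

FOLLOW(S) = ["$", "b"]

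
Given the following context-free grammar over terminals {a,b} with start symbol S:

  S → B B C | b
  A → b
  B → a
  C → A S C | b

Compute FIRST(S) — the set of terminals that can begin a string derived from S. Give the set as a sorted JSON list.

Compute FIRST by fixpoint:
iter 1:
  A via A→b: +{b}
  B via B→a: +{a}
  C via C→A S C: +{b}
  S via S→B B C: +{a}
  S via S→b: +{b}
  FIRST[S]={a,b}  FIRST[A]={b}  FIRST[B]={a}  FIRST[C]={b}
iter 2: done
  FIRST[S]={a,b}  FIRST[A]={b}  FIRST[B]={a}  FIRST[C]={b}

FIRST(S) = ["a", "b"]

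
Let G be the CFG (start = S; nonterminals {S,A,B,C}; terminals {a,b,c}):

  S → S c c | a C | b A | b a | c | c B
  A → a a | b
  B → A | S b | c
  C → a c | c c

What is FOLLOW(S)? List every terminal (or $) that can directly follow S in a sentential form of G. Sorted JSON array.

FIRST sets, iterate to fixpoint:
pass 1:
  A via A→a a: +{a}
  A via A→b: +{b}
  B via B→A: +{a,b}
  B via B→c: +{c}
  C via C→a c: +{a}
  C via C→c c: +{c}
  S via S→a C: +{a}
  S via S→b A: +{b}
  S via S→c: +{c}
  FIRST[S]={a,b,c}  FIRST[A]={a,b}  FIRST[B]={a,b,c}  FIRST[C]={a,c}
pass 2: — fixpoint
  FIRST[S]={a,b,c}  FIRST[A]={a,b}  FIRST[B]={a,b,c}  FIRST[C]={a,c}

FOLLOW iteration:
FOLLOW(S) := {$}
[1]
  B→S b: FOLLOW(S) ⊇ FIRST(b) = {b}; new: +{b}
  S→S c c: FOLLOW(S) ⊇ FIRST(c) = {c}; new: +{c}
  S→a C: FOLLOW(C) ⊇ FOLLOW(S) ⊇ {$,b,c}; new: +{$,b,c}
  S→b A: FOLLOW(A) ⊇ FOLLOW(S) ⊇ {$,b,c}; new: +{$,b,c}
  S→c B: FOLLOW(B) ⊇ FOLLOW(S) ⊇ {$,b,c}; new: +{$,b,c}
  FOLLOW(S)={$,b,c}  FOLLOW(A)={$,b,c}  FOLLOW(B)={$,b,c}  FOLLOW(C)={$,b,c}
[2] done
  FOLLOW(S)={$,b,c}  FOLLOW(A)={$,b,c}  FOLLOW(B)={$,b,c}  FOLLOW(C)={$,b,c}

FOLLOW(S) = ["$", "b", "c"]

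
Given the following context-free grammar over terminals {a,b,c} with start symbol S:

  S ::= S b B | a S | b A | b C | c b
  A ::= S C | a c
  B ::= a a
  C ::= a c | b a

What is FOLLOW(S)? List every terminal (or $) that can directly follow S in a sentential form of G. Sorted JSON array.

FIRST sets, iterate to fixpoint:
pass 1:
  A via A→a c: +{a}
  B via B→a a: +{a}
  C via C→a c: +{a}
  C via C→b a: +{b}
  S via S→a S: +{a}
  S via S→b A: +{b}
  S via S→c b: +{c}
  FIRST(S)={a,b,c}  FIRST(A)={a}  FIRST(B)={a}  FIRST(C)={a,b}
pass 2:
  A via A→S C: +{b,c}
  FIRST(S)={a,b,c}  FIRST(A)={a,b,c}  FIRST(B)={a}  FIRST(C)={a,b}
pass 3: (no change)
  FIRST(S)={a,b,c}  FIRST(A)={a,b,c}  FIRST(B)={a}  FIRST(C)={a,b}

Compute FOLLOW by fixpoint:
seed FOLLOW(S) with $
iter 1:
  A→S C: FOLLOW(S) ⊇ FIRST(C) = {a,b}; new: +{a,b}
  S→S b B: FOLLOW(B) ⊇ FOLLOW(S) ⊇ {$,a,b}; new: +{$,a,b}
  S→b A: FOLLOW(A) ⊇ FOLLOW(S) ⊇ {$,a,b}; new: +{$,a,b}
  S→b C: FOLLOW(C) ⊇ FOLLOW(S) ⊇ {$,a,b}; new: +{$,a,b}
  S: {$,a,b}  A: {$,a,b}  B: {$,a,b}  C: {$,a,b}
iter 2: (no change)
  S: {$,a,b}  A: {$,a,b}  B: {$,a,b}  C: {$,a,b}

FOLLOW(S) = ["$", "a", "b"]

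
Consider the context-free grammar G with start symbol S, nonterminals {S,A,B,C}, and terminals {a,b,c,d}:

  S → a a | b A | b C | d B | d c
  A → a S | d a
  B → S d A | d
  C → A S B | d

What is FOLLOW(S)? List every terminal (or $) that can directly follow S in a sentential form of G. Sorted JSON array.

FIRST iteration:
[1]
  A via A→a S: +{a}
  A via A→d a: +{d}
  B via B→d: +{d}
  C via C→A S B: +{a,d}
  S via S→a a: +{a}
  S via S→b A: +{b}
  S via S→d B: +{d}
  S: {a,b,d}  A: {a,d}  B: {d}  C: {a,d}
[2]
  B via B→S d A: +{a,b}
  S: {a,b,d}  A: {a,d}  B: {a,b,d}  C: {a,d}
[3] — fixpoint
  S: {a,b,d}  A: {a,d}  B: {a,b,d}  C: {a,d}

Compute FOLLOW by fixpoint:
FOLLOW(S) := {$}
round 1:
  B→S d A: FOLLOW(S) ⊇ FIRST(d) = {d}; new: +{d}
  C→A S B: FOLLOW(A) ⊇ FIRST(S) = {a,b,d}; new: +{a,b,d}
  C→A S B: FOLLOW(S) ⊇ FIRST(B) = {a,b,d}; new: +{a,b}
  S→b A: FOLLOW(A) ⊇ FOLLOW(S) ⊇ {$,a,b,d}; new: +{$}
  S→b C: FOLLOW(C) ⊇ FOLLOW(S) ⊇ {$,a,b,d}; new: +{$,a,b,d}
  S→d B: FOLLOW(B) ⊇ FOLLOW(S) ⊇ {$,a,b,d}; new: +{$,a,b,d}
  FOLLOW[S]={$,a,b,d}  FOLLOW[A]={$,a,b,d}  FOLLOW[B]={$,a,b,d}  FOLLOW[C]={$,a,b,d}
round 2: (no change)
  FOLLOW[S]={$,a,b,d}  FOLLOW[A]={$,a,b,d}  FOLLOW[B]={$,a,b,d}  FOLLOW[C]={$,a,b,d}

FOLLOW(S) = ["$", "a", "b", "d"]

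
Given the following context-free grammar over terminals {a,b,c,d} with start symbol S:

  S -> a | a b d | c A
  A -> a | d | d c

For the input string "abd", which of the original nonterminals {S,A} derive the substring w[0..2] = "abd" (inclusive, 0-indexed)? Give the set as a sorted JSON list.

Convert to CNF:
  S -> T1 A | T2 X4 | a
  A -> T0 T1 | a | d
  T0 -> d
  T1 -> c
  T2 -> a
  T3 -> b
  X4 -> T3 T0

Fill CYK table bottom-up — only the sub-triangle for w[0..2]:
  T[0,0] 'a' = {A,S,T2}  orig:{A,S}
  T[1,1] 'b' = {T3}  orig:{}
  T[2,2] 'd' = {A,T0}  orig:{A}
  T[0,1] 'ab' = ∅
  T[1,2] 'bd' = {X4}  orig:{}
  T[0,2] 'abd' = {S}

Original NTs in T[0,2] deriving "abd": ["S"]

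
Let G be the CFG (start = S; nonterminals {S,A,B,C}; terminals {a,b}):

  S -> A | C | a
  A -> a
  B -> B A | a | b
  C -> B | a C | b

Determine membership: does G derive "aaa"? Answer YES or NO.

Convert to CNF:
  S -> B A | T0 C | a | b
  A -> a
  B -> B A | a | b
  C -> B A | T0 C | a | b
  T0 -> a

Fill CYK table bottom-up:
  [0..0]={A,B,C,S,T0}  "a"  orig:{A,B,C,S}
  [1..1]={A,B,C,S,T0}  "a"  orig:{A,B,C,S}
  [2..2]={A,B,C,S,T0}  "a"  orig:{A,B,C,S}
  [0..1]={B,C,S}  "aa"
  [1..2]={B,C,S}  "aa"
  [0..2]={B,C,S}  "aaa"

S ∈ T[0,2] ⇒ YES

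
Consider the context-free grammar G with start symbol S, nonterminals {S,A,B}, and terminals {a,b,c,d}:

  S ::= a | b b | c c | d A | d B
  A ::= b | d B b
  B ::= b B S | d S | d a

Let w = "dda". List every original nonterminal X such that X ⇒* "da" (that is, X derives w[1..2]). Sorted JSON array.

CNF form of G:
  S -> T0 A | T0 B | T1 T1 | T3 T3 | a
  A -> T0 X4 | b
  B -> T0 S | T0 T2 | T1 X5
  T0 -> d
  T1 -> b
  T2 -> a
  T3 -> c
  X4 -> B T1
  X5 -> B S

CYK table (by increasing span) — only the sub-triangle for w[1..2]:
  [1..1]={T0}  "d"  orig:{}
  [2..2]={S,T2}  "a"  orig:{S}
  [1..2]={B}  "da"

Original NTs in T[1,2] deriving "da": ["B"]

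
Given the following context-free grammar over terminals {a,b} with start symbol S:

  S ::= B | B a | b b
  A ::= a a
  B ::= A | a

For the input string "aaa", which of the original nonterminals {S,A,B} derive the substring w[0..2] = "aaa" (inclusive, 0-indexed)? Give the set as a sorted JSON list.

CNF form of G:
  S -> B T0 | T0 T0 | T1 T1 | a
  A -> T0 T0
  B -> T0 T0 | a
  T0 -> a
  T1 -> b

CYK fill (cells [i..j] with 0 ≤ i ≤ j ≤ 2 only):
  [0..0]={B,S,T0}  "a"  orig:{B,S}
  [1..1]={B,S,T0}  "a"  orig:{B,S}
  [2..2]={B,S,T0}  "a"  orig:{B,S}
  [0..1]={A,B,S}  "aa"
  [1..2]={A,B,S}  "aa"
  [0..2]={S}  "aaa"

Original NTs in T[0,2] deriving "aaa": ["S"]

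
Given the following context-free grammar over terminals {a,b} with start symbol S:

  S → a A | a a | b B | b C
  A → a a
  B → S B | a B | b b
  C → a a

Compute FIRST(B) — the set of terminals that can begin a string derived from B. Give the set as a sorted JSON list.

FIRST sets, iterate to fixpoint:
[1]
  A via A→a a: +{a}
  B via B→a B: +{a}
  B via B→b b: +{b}
  C via C→a a: +{a}
  S via S→a A: +{a}
  S via S→b B: +{b}
  FIRST(S)={a,b}  FIRST(A)={a}  FIRST(B)={a,b}  FIRST(C)={a}
[2] — fixpoint
  FIRST(S)={a,b}  FIRST(A)={a}  FIRST(B)={a,b}  FIRST(C)={a}

FIRST(B) = ["a", "b"]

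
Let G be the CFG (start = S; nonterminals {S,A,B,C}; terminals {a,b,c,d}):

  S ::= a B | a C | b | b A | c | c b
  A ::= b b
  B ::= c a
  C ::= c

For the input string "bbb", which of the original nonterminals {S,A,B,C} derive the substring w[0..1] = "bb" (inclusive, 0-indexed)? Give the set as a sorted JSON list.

CNF form of G:
  S -> T0 A | T1 T0 | T2 B | T2 C | b | c
  A -> T0 T0
  B -> T1 T2
  C -> c
  T0 -> b
  T1 -> c
  T2 -> a

CYK table (by increasing span) (cells [i..j] with 0 ≤ i ≤ j ≤ 1 only):
  cell(0,0) b: {S,T0}  orig:{S}
  cell(1,1) b: {S,T0}  orig:{S}
  cell(0,1) bb: {A}

Original NTs in T[0,1] deriving "bb": ["A"]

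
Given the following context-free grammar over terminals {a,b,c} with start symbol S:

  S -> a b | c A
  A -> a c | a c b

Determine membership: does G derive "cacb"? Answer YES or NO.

Convert to CNF:
  S -> T0 T2 | T1 A
  A -> T0 T1 | T0 X3
  T0 -> a
  T1 -> c
  T2 -> b
  X3 -> T1 T2

CYK fill:
  cell(0,0) c: {T1}  orig:{}
  cell(1,1) a: {T0}  orig:{}
  cell(2,2) c: {T1}  orig:{}
  cell(3,3) b: {T2}  orig:{}
  cell(0,1) ca: ∅
  cell(1,2) ac: {A}
  cell(2,3) cb: {X3}  orig:{}
  cell(0,2) cac: {S}
  cell(1,3) acb: {A}
  cell(0,3) cacb: {S}

S ∈ T[0,3] ⇒ YES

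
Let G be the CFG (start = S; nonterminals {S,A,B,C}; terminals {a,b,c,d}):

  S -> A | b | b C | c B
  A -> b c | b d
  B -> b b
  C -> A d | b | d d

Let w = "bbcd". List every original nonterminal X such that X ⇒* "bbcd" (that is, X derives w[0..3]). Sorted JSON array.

CNF form of G:
  S -> T0 C | T0 T1 | T0 T2 | T1 B | b
  A -> T0 T1 | T0 T2
  B -> T0 T0
  C -> A T2 | T2 T2 | b
  T0 -> b
  T1 -> c
  T2 -> d

Fill CYK table bottom-up (cells [i..j] with 0 ≤ i ≤ j ≤ 3 only):
  T[0,0] 'b' = {C,S,T0}  orig:{C,S}
  T[1,1] 'b' = {C,S,T0}  orig:{C,S}
  T[2,2] 'c' = {T1}  orig:{}
  T[3,3] 'd' = {T2}  orig:{}
  T[0,1] 'bb' = {B,S}
  T[1,2] 'bc' = {A,S}
  T[2,3] 'cd' = ∅
  T[0,2] 'bbc' = ∅
  T[1,3] 'bcd' = {C}
  T[0,3] 'bbcd' = {S}

Original NTs in T[0,3] deriving "bbcd": ["S"]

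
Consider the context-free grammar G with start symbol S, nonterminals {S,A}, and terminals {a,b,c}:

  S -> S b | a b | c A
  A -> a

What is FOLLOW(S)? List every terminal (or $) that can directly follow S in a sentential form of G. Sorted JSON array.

Compute FIRST by fixpoint:
[1]
  A via A→a: +{a}
  S via S→a b: +{a}
  S via S→c A: +{c}
  FIRST[S]={a,c}  FIRST[A]={a}
[2] done
  FIRST[S]={a,c}  FIRST[A]={a}

FOLLOW sets:
FOLLOW(S) := {$}
[1]
  S→S b: FOLLOW(S) ⊇ FIRST(b) = {b}; new: +{b}
  S→c A: FOLLOW(A) ⊇ FOLLOW(S) ⊇ {$,b}; new: +{$,b}
  S: {$,b}  A: {$,b}
[2] (no change)
  S: {$,b}  A: {$,b}

FOLLOW(S) = ["$", "b"]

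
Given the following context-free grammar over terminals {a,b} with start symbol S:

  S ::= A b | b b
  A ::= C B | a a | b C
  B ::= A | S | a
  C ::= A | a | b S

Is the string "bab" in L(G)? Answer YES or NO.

Convert to CNF:
  S -> A T1 | T1 T1
  A -> C B | T0 T0 | T1 C
  B -> A T1 | C B | T0 T0 | T1 C | T1 T1 | a
  C -> C B | T0 T0 | T1 C | T1 S | a
  T0 -> a
  T1 -> b

CYK table (by increasing span):
  cell(0,0) b: {T1}  orig:{}
  cell(1,1) a: {B,C,T0}  orig:{B,C}
  cell(2,2) b: {T1}  orig:{}
  cell(0,1) ba: {A,B,C}
  cell(1,2) ab: ∅
  cell(0,2) bab: {B,S}

S ∈ T[0,2] ⇒ YES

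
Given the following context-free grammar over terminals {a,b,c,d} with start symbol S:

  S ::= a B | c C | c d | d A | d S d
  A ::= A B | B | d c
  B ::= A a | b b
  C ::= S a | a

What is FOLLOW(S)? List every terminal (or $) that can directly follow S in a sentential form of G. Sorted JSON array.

FIRST iteration:
round 1:
  A via A→d c: +{d}
  B via B→A a: +{d}
  B via B→b b: +{b}
  C via C→a: +{a}
  S via S→a B: +{a}
  S via S→c C: +{c}
  S via S→d A: +{d}
  FIRST[S]={a,c,d}  FIRST[A]={d}  FIRST[B]={b,d}  FIRST[C]={a}
round 2:
  A via A→B: +{b}
  C via C→S a: +{c,d}
  FIRST[S]={a,c,d}  FIRST[A]={b,d}  FIRST[B]={b,d}  FIRST[C]={a,c,d}
round 3: done
  FIRST[S]={a,c,d}  FIRST[A]={b,d}  FIRST[B]={b,d}  FIRST[C]={a,c,d}

FOLLOW sets:
FOLLOW(S) := {$}
[1]
  A→A B: FOLLOW(A) ⊇ FIRST(B) = {b,d}; new: +{b,d}
  A→A B: FOLLOW(B) ⊇ FOLLOW(A) ⊇ {b,d}; new: +{b,d}
  B→A a: FOLLOW(A) ⊇ FIRST(a) = {a}; new: +{a}
  C→S a: FOLLOW(S) ⊇ FIRST(a) = {a}; new: +{a}
  S→a B: FOLLOW(B) ⊇ FOLLOW(S) ⊇ {$,a}; new: +{$,a}
  S→c C: FOLLOW(C) ⊇ FOLLOW(S) ⊇ {$,a}; new: +{$,a}
  S→d A: FOLLOW(A) ⊇ FOLLOW(S) ⊇ {$,a}; new: +{$}
  S→d S d: FOLLOW(S) ⊇ FIRST(d) = {d}; new: +{d}
  S: {$,a,d}  A: {$,a,b,d}  B: {$,a,b,d}  C: {$,a}
[2]
  S→c C: FOLLOW(C) ⊇ FOLLOW(S) ⊇ {$,a,d}; new: +{d}
  S: {$,a,d}  A: {$,a,b,d}  B: {$,a,b,d}  C: {$,a,d}
[3] (no change)
  S: {$,a,d}  A: {$,a,b,d}  B: {$,a,b,d}  C: {$,a,d}

FOLLOW(S) = ["$", "a", "d"]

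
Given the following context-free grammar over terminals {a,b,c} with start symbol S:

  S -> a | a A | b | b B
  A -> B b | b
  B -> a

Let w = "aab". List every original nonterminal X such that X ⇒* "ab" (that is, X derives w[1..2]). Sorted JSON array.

CNF form of G:
  S -> T0 B | T1 A | a | b
  A -> B T0 | b
  B -> a
  T0 -> b
  T1 -> a

Fill CYK table bottom-up — only the sub-triangle for w[1..2]:
  T[1,1] 'a' = {B,S,T1}  orig:{B,S}
  T[2,2] 'b' = {A,S,T0}  orig:{A,S}
  T[1,2] 'ab' = {A,S}

Original NTs in T[1,2] deriving "ab": ["A", "S"]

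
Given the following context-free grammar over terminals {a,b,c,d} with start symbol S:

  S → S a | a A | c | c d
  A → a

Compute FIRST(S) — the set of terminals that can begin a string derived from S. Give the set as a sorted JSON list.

Compute FIRST by fixpoint:
[1]
  A via A→a: +{a}
  S via S→a A: +{a}
  S via S→c: +{c}
  S: {a,c}  A: {a}
[2] (stable)
  S: {a,c}  A: {a}

FIRST(S) = ["a", "c"]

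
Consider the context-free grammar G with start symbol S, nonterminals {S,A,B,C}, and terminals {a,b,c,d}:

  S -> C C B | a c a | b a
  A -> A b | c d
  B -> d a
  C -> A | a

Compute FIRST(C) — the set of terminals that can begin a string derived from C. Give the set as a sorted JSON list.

FIRST iteration:
iter 1:
  A via A→c d: +{c}
  B via B→d a: +{d}
  C via C→A: +{c}
  C via C→a: +{a}
  S via S→C C B: +{a,c}
  S via S→b a: +{b}
  FIRST(S)={a,b,c}  FIRST(A)={c}  FIRST(B)={d}  FIRST(C)={a,c}
iter 2: (no change)
  FIRST(S)={a,b,c}  FIRST(A)={c}  FIRST(B)={d}  FIRST(C)={a,c}

FIRST(C) = ["a", "c"]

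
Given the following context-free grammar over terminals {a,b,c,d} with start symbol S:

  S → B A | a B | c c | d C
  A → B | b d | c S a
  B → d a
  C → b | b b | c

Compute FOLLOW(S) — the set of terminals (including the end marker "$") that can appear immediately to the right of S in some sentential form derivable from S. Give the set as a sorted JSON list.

Compute FIRST by fixpoint:
round 1:
  A via A→b d: +{b}
  A via A→c S a: +{c}
  B via B→d a: +{d}
  C via C→b: +{b}
  C via C→c: +{c}
  S via S→B A: +{d}
  S via S→a B: +{a}
  S via S→c c: +{c}
  FIRST(S)={a,c,d}  FIRST(A)={b,c}  FIRST(B)={d}  FIRST(C)={b,c}
round 2:
  A via A→B: +{d}
  FIRST(S)={a,c,d}  FIRST(A)={b,c,d}  FIRST(B)={d}  FIRST(C)={b,c}
round 3: — fixpoint
  FIRST(S)={a,c,d}  FIRST(A)={b,c,d}  FIRST(B)={d}  FIRST(C)={b,c}

FOLLOW iteration:
seed FOLLOW(S) with $
iter 1:
  A→c S a: FOLLOW(S) ⊇ FIRST(a) = {a}; new: +{a}
  S→B A: FOLLOW(B) ⊇ FIRST(A) = {b,c,d}; new: +{b,c,d}
  S→B A: FOLLOW(A) ⊇ FOLLOW(S) ⊇ {$,a}; new: +{$,a}
  S→a B: FOLLOW(B) ⊇ FOLLOW(S) ⊇ {$,a}; new: +{$,a}
  S→d C: FOLLOW(C) ⊇ FOLLOW(S) ⊇ {$,a}; new: +{$,a}
  S: {$,a}  A: {$,a}  B: {$,a,b,c,d}  C: {$,a}
iter 2: done
  S: {$,a}  A: {$,a}  B: {$,a,b,c,d}  C: {$,a}

FOLLOW(S) = ["$", "a"]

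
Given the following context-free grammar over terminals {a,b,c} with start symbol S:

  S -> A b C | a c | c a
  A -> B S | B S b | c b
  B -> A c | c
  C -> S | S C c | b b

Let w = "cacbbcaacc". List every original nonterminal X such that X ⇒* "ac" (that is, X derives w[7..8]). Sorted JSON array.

Convert to CNF:
  S -> A X6 | T1 T2 | T2 T1
  A -> B S | B X3 | T1 T0
  B -> A T1 | c
  C -> A X4 | S X5 | T0 T0 | T1 T2 | T2 T1
  T0 -> b
  T1 -> c
  T2 -> a
  X3 -> S T0
  X4 -> T0 C
  X5 -> C T1
  X6 -> T0 C

CYK table (by increasing span) (cells [i..j] with 7 ≤ i ≤ j ≤ 8 only):
  T[7,7] 'a' = {T2}  orig:{}
  T[8,8] 'c' = {B,T1}  orig:{B}
  T[7,8] 'ac' = {C,S}

Original NTs in T[7,8] deriving "ac": ["C", "S"]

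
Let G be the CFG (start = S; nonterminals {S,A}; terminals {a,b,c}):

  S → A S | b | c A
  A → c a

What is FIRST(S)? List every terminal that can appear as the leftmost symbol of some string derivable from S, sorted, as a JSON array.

FIRST sets, iterate to fixpoint:
[1]
  A via A→c a: +{c}
  S via S→A S: +{c}
  S via S→b: +{b}
  S: {b,c}  A: {c}
[2] — fixpoint
  S: {b,c}  A: {c}

FIRST(S) = ["b", "c"]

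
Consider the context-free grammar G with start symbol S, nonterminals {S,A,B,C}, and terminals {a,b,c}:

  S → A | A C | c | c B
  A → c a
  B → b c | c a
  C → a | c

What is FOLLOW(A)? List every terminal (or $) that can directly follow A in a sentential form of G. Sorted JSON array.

FIRST sets, iterate to fixpoint:
pass 1:
  A via A→c a: +{c}
  B via B→b c: +{b}
  B via B→c a: +{c}
  C via C→a: +{a}
  C via C→c: +{c}
  S via S→A: +{c}
  FIRST(S)={c}  FIRST(A)={c}  FIRST(B)={b,c}  FIRST(C)={a,c}
pass 2: done
  FIRST(S)={c}  FIRST(A)={c}  FIRST(B)={b,c}  FIRST(C)={a,c}

Compute FOLLOW by fixpoint:
FOLLOW(S) := {$}
[1]
  S→A: FOLLOW(A) ⊇ FOLLOW(S) ⊇ {$}; new: +{$}
  S→A C: FOLLOW(A) ⊇ FIRST(C) = {a,c}; new: +{a,c}
  S→A C: FOLLOW(C) ⊇ FOLLOW(S) ⊇ {$}; new: +{$}
  S→c B: FOLLOW(B) ⊇ FOLLOW(S) ⊇ {$}; new: +{$}
  FOLLOW[S]={$}  FOLLOW[A]={$,a,c}  FOLLOW[B]={$}  FOLLOW[C]={$}
[2] done
  FOLLOW[S]={$}  FOLLOW[A]={$,a,c}  FOLLOW[B]={$}  FOLLOW[C]={$}

FOLLOW(A) = ["$", "a", "c"]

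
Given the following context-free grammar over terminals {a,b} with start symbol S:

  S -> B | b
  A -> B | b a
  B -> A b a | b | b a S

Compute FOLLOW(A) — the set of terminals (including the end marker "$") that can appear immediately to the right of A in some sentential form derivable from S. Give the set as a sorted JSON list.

Compute FIRST by fixpoint:
round 1:
  A via A→b a: +{b}
  B via B→A b a: +{b}
  S via S→B: +{b}
  FIRST(S)={b}  FIRST(A)={b}  FIRST(B)={b}
round 2: (stable)
  FIRST(S)={b}  FIRST(A)={b}  FIRST(B)={b}

Compute FOLLOW by fixpoint:
seed FOLLOW(S) with $
pass 1:
  B→A b a: FOLLOW(A) ⊇ FIRST(b) = {b}; new: +{b}
  S→B: FOLLOW(B) ⊇ FOLLOW(S) ⊇ {$}; new: +{$}
  FOLLOW(S)={$}  FOLLOW(A)={b}  FOLLOW(B)={$}
pass 2:
  A→B: FOLLOW(B) ⊇ FOLLOW(A) ⊇ {b}; new: +{b}
  B→b a S: FOLLOW(S) ⊇ FOLLOW(B) ⊇ {$,b}; new: +{b}
  FOLLOW(S)={$,b}  FOLLOW(A)={b}  FOLLOW(B)={$,b}
pass 3: — fixpoint
  FOLLOW(S)={$,b}  FOLLOW(A)={b}  FOLLOW(B)={$,b}

FOLLOW(A) = ["b"]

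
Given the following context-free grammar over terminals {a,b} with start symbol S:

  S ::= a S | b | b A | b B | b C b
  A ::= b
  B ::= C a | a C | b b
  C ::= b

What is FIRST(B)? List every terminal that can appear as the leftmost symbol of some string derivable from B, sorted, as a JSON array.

FIRST iteration:
iter 1:
  A via A→b: +{b}
  B via B→a C: +{a}
  B via B→b b: +{b}
  C via C→b: +{b}
  S via S→a S: +{a}
  S via S→b: +{b}
  FIRST[S]={a,b}  FIRST[A]={b}  FIRST[B]={a,b}  FIRST[C]={b}
iter 2: done
  FIRST[S]={a,b}  FIRST[A]={b}  FIRST[B]={a,b}  FIRST[C]={b}

FIRST(B) = ["a", "b"]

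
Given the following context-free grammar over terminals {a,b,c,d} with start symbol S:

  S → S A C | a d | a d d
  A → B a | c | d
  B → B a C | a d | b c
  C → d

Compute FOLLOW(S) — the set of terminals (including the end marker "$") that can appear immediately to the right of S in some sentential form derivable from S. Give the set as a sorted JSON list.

Compute FIRST by fixpoint:
[1]
  A via A→c: +{c}
  A via A→d: +{d}
  B via B→a d: +{a}
  B via B→b c: +{b}
  C via C→d: +{d}
  S via S→a d: +{a}
  S: {a}  A: {c,d}  B: {a,b}  C: {d}
[2]
  A via A→B a: +{a,b}
  S: {a}  A: {a,b,c,d}  B: {a,b}  C: {d}
[3] (no change)
  S: {a}  A: {a,b,c,d}  B: {a,b}  C: {d}

FOLLOW sets:
seed FOLLOW(S) with $
round 1:
  A→B a: FOLLOW(B) ⊇ FIRST(a) = {a}; new: +{a}
  B→B a C: FOLLOW(C) ⊇ FOLLOW(B) ⊇ {a}; new: +{a}
  S→S A C: FOLLOW(S) ⊇ FIRST(A) = {a,b,c,d}; new: +{a,b,c,d}
  S→S A C: FOLLOW(A) ⊇ FIRST(C) = {d}; new: +{d}
  S→S A C: FOLLOW(C) ⊇ FOLLOW(S) ⊇ {$,a,b,c,d}; new: +{$,b,c,d}
  FOLLOW[S]={$,a,b,c,d}  FOLLOW[A]={d}  FOLLOW[B]={a}  FOLLOW[C]={$,a,b,c,d}
round 2: — fixpoint
  FOLLOW[S]={$,a,b,c,d}  FOLLOW[A]={d}  FOLLOW[B]={a}  FOLLOW[C]={$,a,b,c,d}

FOLLOW(S) = ["$", "a", "b", "c", "d"]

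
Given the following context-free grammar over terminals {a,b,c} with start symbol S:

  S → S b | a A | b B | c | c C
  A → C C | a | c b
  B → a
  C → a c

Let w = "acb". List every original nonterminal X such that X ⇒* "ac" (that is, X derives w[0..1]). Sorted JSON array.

CNF form of G:
  S -> S T1 | T0 C | T1 B | T2 A | c
  A -> C C | T0 T1 | a
  B -> a
  C -> T2 T0
  T0 -> c
  T1 -> b
  T2 -> a

CYK table (by increasing span) (cells [i..j] with 0 ≤ i ≤ j ≤ 1 only):
  cell(0,0) a: {A,B,T2}  orig:{A,B}
  cell(1,1) c: {S,T0}  orig:{S}
  cell(0,1) ac: {C}

Original NTs in T[0,1] deriving "ac": ["C"]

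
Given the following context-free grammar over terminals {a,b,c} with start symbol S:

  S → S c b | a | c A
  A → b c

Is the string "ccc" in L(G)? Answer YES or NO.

CNF form of G:
  S -> S X2 | T1 A | a
  A -> T0 T1
  T0 -> b
  T1 -> c
  X2 -> T1 T0

CYK table (by increasing span):
  cell(0,0) c: {T1}  orig:{}
  cell(1,1) c: {T1}  orig:{}
  cell(2,2) c: {T1}  orig:{}
  cell(0,1) cc: ∅
  cell(1,2) cc: ∅
  cell(0,2) ccc: ∅

S ∉ T[0,2] ⇒ NO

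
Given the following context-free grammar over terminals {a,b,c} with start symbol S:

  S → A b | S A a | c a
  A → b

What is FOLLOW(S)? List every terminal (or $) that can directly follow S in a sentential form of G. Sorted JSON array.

Compute FIRST by fixpoint:
iter 1:
  A via A→b: +{b}
  S via S→A b: +{b}
  S via S→c a: +{c}
  FIRST[S]={b,c}  FIRST[A]={b}
iter 2: (no change)
  FIRST[S]={b,c}  FIRST[A]={b}

Compute FOLLOW by fixpoint:
FOLLOW(S) := {$}
round 1:
  S→A b: FOLLOW(A) ⊇ FIRST(b) = {b}; new: +{b}
  S→S A a: FOLLOW(S) ⊇ FIRST(A) = {b}; new: +{b}
  S→S A a: FOLLOW(A) ⊇ FIRST(a) = {a}; new: +{a}
  FOLLOW[S]={$,b}  FOLLOW[A]={a,b}
round 2: — fixpoint
  FOLLOW[S]={$,b}  FOLLOW[A]={a,b}

FOLLOW(S) = ["$", "b"]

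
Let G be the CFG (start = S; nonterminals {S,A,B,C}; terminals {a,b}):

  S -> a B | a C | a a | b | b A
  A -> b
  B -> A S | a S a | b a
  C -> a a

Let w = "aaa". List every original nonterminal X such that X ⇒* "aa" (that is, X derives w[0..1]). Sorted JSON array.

Convert to CNF:
  S -> T0 B | T0 C | T0 T0 | T1 A | b
  A -> b
  B -> A S | T0 X2 | T1 T0
  C -> T0 T0
  T0 -> a
  T1 -> b
  X2 -> S T0

Fill CYK table bottom-up, restricted to cells inside w[0..1]:
  [0..0]={T0}  "a"  orig:{}
  [1..1]={T0}  "a"  orig:{}
  [0..1]={C,S}  "aa"

Original NTs in T[0,1] deriving "aa": ["C", "S"]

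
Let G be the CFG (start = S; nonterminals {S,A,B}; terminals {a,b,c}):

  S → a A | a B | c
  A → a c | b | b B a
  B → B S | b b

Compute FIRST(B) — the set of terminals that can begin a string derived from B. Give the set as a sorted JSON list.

Compute FIRST by fixpoint:
iter 1:
  A via A→a c: +{a}
  A via A→b: +{b}
  B via B→b b: +{b}
  S via S→a A: +{a}
  S via S→c: +{c}
  S: {a,c}  A: {a,b}  B: {b}
iter 2: — fixpoint
  S: {a,c}  A: {a,b}  B: {b}

FIRST(B) = ["b"]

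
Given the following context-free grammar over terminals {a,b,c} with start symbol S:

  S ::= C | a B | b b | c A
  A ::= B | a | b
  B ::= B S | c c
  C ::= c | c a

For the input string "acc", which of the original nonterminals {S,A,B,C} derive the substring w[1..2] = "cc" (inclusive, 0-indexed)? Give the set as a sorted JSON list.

CNF form of G:
  S -> T0 A | T0 T1 | T1 B | T2 T2 | c
  A -> B S | T0 T0 | a | b
  B -> B S | T0 T0
  C -> T0 T1 | c
  T0 -> c
  T1 -> a
  T2 -> b

Fill CYK table bottom-up, restricted to cells inside w[1..2]:
  T[1,1] 'c' = {C,S,T0}  orig:{C,S}
  T[2,2] 'c' = {C,S,T0}  orig:{C,S}
  T[1,2] 'cc' = {A,B}

Original NTs in T[1,2] deriving "cc": ["A", "B"]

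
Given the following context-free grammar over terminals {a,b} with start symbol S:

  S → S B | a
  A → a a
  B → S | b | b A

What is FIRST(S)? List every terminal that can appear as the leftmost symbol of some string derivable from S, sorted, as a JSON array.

FIRST iteration:
[1]
  A via A→a a: +{a}
  B via B→b: +{b}
  S via S→a: +{a}
  S: {a}  A: {a}  B: {b}
[2]
  B via B→S: +{a}
  S: {a}  A: {a}  B: {a,b}
[3] — fixpoint
  S: {a}  A: {a}  B: {a,b}

FIRST(S) = ["a"]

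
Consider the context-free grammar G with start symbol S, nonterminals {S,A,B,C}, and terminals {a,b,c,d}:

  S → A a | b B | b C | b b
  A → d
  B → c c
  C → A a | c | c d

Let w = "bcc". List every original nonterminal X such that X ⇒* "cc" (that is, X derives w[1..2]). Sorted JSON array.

CNF form of G:
  S -> A T1 | T3 B | T3 C | T3 T3
  A -> d
  B -> T0 T0
  C -> A T1 | T0 T2 | c
  T0 -> c
  T1 -> a
  T2 -> d
  T3 -> b

Fill CYK table bottom-up, restricted to cells inside w[1..2]:
  cell(1,1) c: {C,T0}  orig:{C}
  cell(2,2) c: {C,T0}  orig:{C}
  cell(1,2) cc: {B}

Original NTs in T[1,2] deriving "cc": ["B"]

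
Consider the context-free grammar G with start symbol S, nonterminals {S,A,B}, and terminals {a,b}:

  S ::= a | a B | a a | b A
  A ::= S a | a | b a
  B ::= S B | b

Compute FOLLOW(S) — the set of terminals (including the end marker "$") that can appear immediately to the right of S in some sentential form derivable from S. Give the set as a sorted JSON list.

FIRST sets, iterate to fixpoint:
iter 1:
  A via A→a: +{a}
  A via A→b a: +{b}
  B via B→b: +{b}
  S via S→a: +{a}
  S via S→b A: +{b}
  FIRST[S]={a,b}  FIRST[A]={a,b}  FIRST[B]={b}
iter 2:
  B via B→S B: +{a}
  FIRST[S]={a,b}  FIRST[A]={a,b}  FIRST[B]={a,b}
iter 3: — fixpoint
  FIRST[S]={a,b}  FIRST[A]={a,b}  FIRST[B]={a,b}

Compute FOLLOW by fixpoint:
FOLLOW(S) := {$}
pass 1:
  A→S a: FOLLOW(S) ⊇ FIRST(a) = {a}; new: +{a}
  B→S B: FOLLOW(S) ⊇ FIRST(B) = {a,b}; new: +{b}
  S→a B: FOLLOW(B) ⊇ FOLLOW(S) ⊇ {$,a,b}; new: +{$,a,b}
  S→b A: FOLLOW(A) ⊇ FOLLOW(S) ⊇ {$,a,b}; new: +{$,a,b}
  FOLLOW[S]={$,a,b}  FOLLOW[A]={$,a,b}  FOLLOW[B]={$,a,b}
pass 2: done
  FOLLOW[S]={$,a,b}  FOLLOW[A]={$,a,b}  FOLLOW[B]={$,a,b}

FOLLOW(S) = ["$", "a", "b"]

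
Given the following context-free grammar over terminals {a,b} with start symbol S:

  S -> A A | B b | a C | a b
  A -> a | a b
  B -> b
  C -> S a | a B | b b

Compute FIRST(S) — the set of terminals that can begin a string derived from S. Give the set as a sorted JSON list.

FIRST sets, iterate to fixpoint:
iter 1:
  A via A→a: +{a}
  B via B→b: +{b}
  C via C→a B: +{a}
  C via C→b b: +{b}
  S via S→A A: +{a}
  S via S→B b: +{b}
  FIRST(S)={a,b}  FIRST(A)={a}  FIRST(B)={b}  FIRST(C)={a,b}
iter 2: done
  FIRST(S)={a,b}  FIRST(A)={a}  FIRST(B)={b}  FIRST(C)={a,b}

FIRST(S) = ["a", "b"]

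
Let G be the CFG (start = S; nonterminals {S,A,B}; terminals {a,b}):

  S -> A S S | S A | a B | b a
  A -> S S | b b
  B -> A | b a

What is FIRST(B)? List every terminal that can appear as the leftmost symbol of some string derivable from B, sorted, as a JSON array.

Compute FIRST by fixpoint:
pass 1:
  A via A→b b: +{b}
  B via B→A: +{b}
  S via S→A S S: +{b}
  S via S→a B: +{a}
  FIRST[S]={a,b}  FIRST[A]={b}  FIRST[B]={b}
pass 2:
  A via A→S S: +{a}
  B via B→A: +{a}
  FIRST[S]={a,b}  FIRST[A]={a,b}  FIRST[B]={a,b}
pass 3: — fixpoint
  FIRST[S]={a,b}  FIRST[A]={a,b}  FIRST[B]={a,b}

FIRST(B) = ["a", "b"]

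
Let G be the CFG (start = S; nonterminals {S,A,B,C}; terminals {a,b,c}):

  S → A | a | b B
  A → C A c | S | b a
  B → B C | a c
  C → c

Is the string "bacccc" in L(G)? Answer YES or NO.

CNF form of G:
  S -> C X4 | T1 B | T1 T2 | a
  A -> C X3 | T1 B | T1 T2 | a
  B -> B C | T2 T0
  C -> c
  T0 -> c
  T1 -> b
  T2 -> a
  X3 -> A T0
  X4 -> A T0

Fill CYK table bottom-up:
  cell(0,0) b: {T1}  orig:{}
  cell(1,1) a: {A,S,T2}  orig:{A,S}
  cell(2,2) c: {C,T0}  orig:{C}
  cell(3,3) c: {C,T0}  orig:{C}
  cell(4,4) c: {C,T0}  orig:{C}
  cell(5,5) c: {C,T0}  orig:{C}
  cell(0,1) ba: {A,S}
  cell(1,2) ac: {B,X3,X4}  orig:{B}
  cell(2,3) cc: ∅
  cell(3,4) cc: ∅
  cell(4,5) cc: ∅
  cell(0,2) bac: {A,S,X3,X4}  orig:{A,S}
  cell(1,3) acc: {B}
  cell(2,4) ccc: ∅
  cell(3,5) ccc: ∅
  cell(0,3) bacc: {A,S,X3,X4}  orig:{A,S}
  cell(1,4) accc: {B}
  cell(2,5) cccc: ∅
  cell(0,4) baccc: {A,S,X3,X4}  orig:{A,S}
  cell(1,5) acccc: {B}
  cell(0,5) bacccc: {A,S,X3,X4}  orig:{A,S}

S ∈ T[0,5] ⇒ YES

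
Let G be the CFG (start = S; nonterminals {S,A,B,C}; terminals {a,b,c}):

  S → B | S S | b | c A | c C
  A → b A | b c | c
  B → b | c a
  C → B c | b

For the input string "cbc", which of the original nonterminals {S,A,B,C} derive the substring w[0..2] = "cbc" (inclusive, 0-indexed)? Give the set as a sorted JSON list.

Convert to CNF:
  S -> S S | T1 A | T1 C | T1 T2 | b
  A -> T0 A | T0 T1 | c
  B -> T1 T2 | b
  C -> B T1 | b
  T0 -> b
  T1 -> c
  T2 -> a

Fill CYK table bottom-up (cells [i..j] with 0 ≤ i ≤ j ≤ 2 only):
  cell(0,0) c: {A,T1}  orig:{A}
  cell(1,1) b: {B,C,S,T0}  orig:{B,C,S}
  cell(2,2) c: {A,T1}  orig:{A}
  cell(0,1) cb: {S}
  cell(1,2) bc: {A,C}
  cell(0,2) cbc: {S}

Original NTs in T[0,2] deriving "cbc": ["S"]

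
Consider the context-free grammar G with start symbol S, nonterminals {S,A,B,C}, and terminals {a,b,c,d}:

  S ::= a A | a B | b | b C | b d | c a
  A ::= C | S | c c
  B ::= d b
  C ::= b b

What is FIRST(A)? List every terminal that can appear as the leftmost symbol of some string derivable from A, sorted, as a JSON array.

FIRST iteration:
[1]
  A via A→c c: +{c}
  B via B→d b: +{d}
  C via C→b b: +{b}
  S via S→a A: +{a}
  S via S→b: +{b}
  S via S→c a: +{c}
  FIRST[S]={a,b,c}  FIRST[A]={c}  FIRST[B]={d}  FIRST[C]={b}
[2]
  A via A→C: +{b}
  A via A→S: +{a}
  FIRST[S]={a,b,c}  FIRST[A]={a,b,c}  FIRST[B]={d}  FIRST[C]={b}
[3] (no change)
  FIRST[S]={a,b,c}  FIRST[A]={a,b,c}  FIRST[B]={d}  FIRST[C]={b}

FIRST(A) = ["a", "b", "c"]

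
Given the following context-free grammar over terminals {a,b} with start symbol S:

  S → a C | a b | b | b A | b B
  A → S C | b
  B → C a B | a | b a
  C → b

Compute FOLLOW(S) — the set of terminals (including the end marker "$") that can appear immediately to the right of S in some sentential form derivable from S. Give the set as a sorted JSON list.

FIRST iteration:
[1]
  A via A→b: +{b}
  B via B→a: +{a}
  B via B→b a: +{b}
  C via C→b: +{b}
  S via S→a C: +{a}
  S via S→b: +{b}
  FIRST[S]={a,b}  FIRST[A]={b}  FIRST[B]={a,b}  FIRST[C]={b}
[2]
  A via A→S C: +{a}
  FIRST[S]={a,b}  FIRST[A]={a,b}  FIRST[B]={a,b}  FIRST[C]={b}
[3] (no change)
  FIRST[S]={a,b}  FIRST[A]={a,b}  FIRST[B]={a,b}  FIRST[C]={b}

FOLLOW sets:
initialize: $ ∈ FOLLOW(S)
[1]
  A→S C: FOLLOW(S) ⊇ FIRST(C) = {b}; new: +{b}
  B→C a B: FOLLOW(C) ⊇ FIRST(a) = {a}; new: +{a}
  S→a C: FOLLOW(C) ⊇ FOLLOW(S) ⊇ {$,b}; new: +{$,b}
  S→b A: FOLLOW(A) ⊇ FOLLOW(S) ⊇ {$,b}; new: +{$,b}
  S→b B: FOLLOW(B) ⊇ FOLLOW(S) ⊇ {$,b}; new: +{$,b}
  FOLLOW(S)={$,b}  FOLLOW(A)={$,b}  FOLLOW(B)={$,b}  FOLLOW(C)={$,a,b}
[2] (stable)
  FOLLOW(S)={$,b}  FOLLOW(A)={$,b}  FOLLOW(B)={$,b}  FOLLOW(C)={$,a,b}

FOLLOW(S) = ["$", "b"]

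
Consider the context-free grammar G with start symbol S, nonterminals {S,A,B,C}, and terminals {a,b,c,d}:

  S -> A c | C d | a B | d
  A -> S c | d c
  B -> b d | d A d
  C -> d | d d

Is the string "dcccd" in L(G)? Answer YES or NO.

Convert to CNF:
  S -> A T0 | C T1 | T3 B | d
  A -> S T0 | T1 T0
  B -> T1 X4 | T2 T1
  C -> T1 T1 | d
  T0 -> c
  T1 -> d
  T2 -> b
  T3 -> a
  X4 -> A T1

CYK fill:
  cell(0,0) d: {C,S,T1}  orig:{C,S}
  cell(1,1) c: {T0}  orig:{}
  cell(2,2) c: {T0}  orig:{}
  cell(3,3) c: {T0}  orig:{}
  cell(4,4) d: {C,S,T1}  orig:{C,S}
  cell(0,1) dc: {A}
  cell(1,2) cc: ∅
  cell(2,3) cc: ∅
  cell(3,4) cd: ∅
  cell(0,2) dcc: {S}
  cell(1,3) ccc: ∅
  cell(2,4) ccd: ∅
  cell(0,3) dccc: {A}
  cell(1,4) cccd: ∅
  cell(0,4) dcccd: {X4}  orig:{}

S ∉ T[0,4] ⇒ NO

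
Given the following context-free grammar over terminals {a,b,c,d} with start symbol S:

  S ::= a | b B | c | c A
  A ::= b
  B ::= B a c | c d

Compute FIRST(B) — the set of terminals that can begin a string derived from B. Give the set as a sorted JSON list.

Compute FIRST by fixpoint:
round 1:
  A via A→b: +{b}
  B via B→c d: +{c}
  S via S→a: +{a}
  S via S→b B: +{b}
  S via S→c: +{c}
  FIRST(S)={a,b,c}  FIRST(A)={b}  FIRST(B)={c}
round 2: done
  FIRST(S)={a,b,c}  FIRST(A)={b}  FIRST(B)={c}

FIRST(B) = ["c"]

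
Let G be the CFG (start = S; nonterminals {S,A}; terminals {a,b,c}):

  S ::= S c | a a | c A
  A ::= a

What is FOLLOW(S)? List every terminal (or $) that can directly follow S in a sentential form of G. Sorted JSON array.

FIRST sets, iterate to fixpoint:
[1]
  A via A→a: +{a}
  S via S→a a: +{a}
  S via S→c A: +{c}
  FIRST[S]={a,c}  FIRST[A]={a}
[2] (no change)
  FIRST[S]={a,c}  FIRST[A]={a}

Compute FOLLOW by fixpoint:
seed FOLLOW(S) with $
round 1:
  S→S c: FOLLOW(S) ⊇ FIRST(c) = {c}; new: +{c}
  S→c A: FOLLOW(A) ⊇ FOLLOW(S) ⊇ {$,c}; new: +{$,c}
  FOLLOW(S)={$,c}  FOLLOW(A)={$,c}
round 2: — fixpoint
  FOLLOW(S)={$,c}  FOLLOW(A)={$,c}

FOLLOW(S) = ["$", "c"]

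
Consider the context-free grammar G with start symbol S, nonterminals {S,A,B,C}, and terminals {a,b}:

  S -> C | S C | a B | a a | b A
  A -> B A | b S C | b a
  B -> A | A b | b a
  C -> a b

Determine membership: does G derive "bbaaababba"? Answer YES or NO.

CNF form of G:
  S -> S C | T0 A | T1 B | T1 T0 | T1 T1
  A -> B A | T0 T1 | T0 X2
  B -> A T0 | B A | T0 T1 | T0 X3
  C -> T1 T0
  T0 -> b
  T1 -> a
  X2 -> S C
  X3 -> S C

CYK table (by increasing span):
  cell(0,0) b: {T0}  orig:{}
  cell(1,1) b: {T0}  orig:{}
  cell(2,2) a: {T1}  orig:{}
  cell(3,3) a: {T1}  orig:{}
  cell(4,4) a: {T1}  orig:{}
  cell(5,5) b: {T0}  orig:{}
  cell(6,6) a: {T1}  orig:{}
  cell(7,7) b: {T0}  orig:{}
  cell(8,8) b: {T0}  orig:{}
  cell(9,9) a: {T1}  orig:{}
  cell(0,1) bb: ∅
  cell(1,2) ba: {A,B}
  cell(2,3) aa: {S}
  cell(3,4) aa: {S}
  cell(4,5) ab: {C,S}
  cell(5,6) ba: {A,B}
  cell(6,7) ab: {C,S}
  cell(7,8) bb: ∅
  cell(8,9) ba: {A,B}
  cell(0,2) bba: {S}
  cell(1,3) baa: ∅
  cell(2,4) aaa: ∅
  cell(3,5) aab: ∅
  cell(4,6) aba: {S}
  cell(5,7) bab: {B}
  cell(6,8) abb: ∅
  cell(7,9) bba: {S}
  cell(0,3) bbaa: ∅
  cell(1,4) baaa: ∅
  cell(2,5) aaab: {S,X2,X3}  orig:{S}
  cell(3,6) aaba: ∅
  cell(4,7) abab: {S,X2,X3}  orig:{S}
  cell(5,8) babb: ∅
  cell(6,9) abba: ∅
  cell(0,4) bbaaa: ∅
  cell(1,5) baaab: {A,B}
  cell(2,6) aaaba: ∅
  cell(3,7) aabab: ∅
  cell(4,8) ababb: ∅
  cell(5,9) babba: {A,B}
  cell(0,5) bbaaab: {S}
  cell(1,6) baaaba: ∅
  cell(2,7) aaabab: {S,X2,X3}  orig:{S}
  cell(3,8) aababb: ∅
  cell(4,9) ababba: {S}
  cell(0,6) bbaaaba: ∅
  cell(1,7) baaabab: {A,B}
  cell(2,8) aaababb: ∅
  cell(3,9) aababba: ∅
  cell(0,7) bbaaabab: {S,X2,X3}  orig:{S}
  cell(1,8) baaababb: {B}
  cell(2,9) aaababba: ∅
  cell(0,8) bbaaababb: ∅
  cell(1,9) baaababba: {A,B}
  cell(0,9) bbaaababba: {S}

S ∈ T[0,9] ⇒ YES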